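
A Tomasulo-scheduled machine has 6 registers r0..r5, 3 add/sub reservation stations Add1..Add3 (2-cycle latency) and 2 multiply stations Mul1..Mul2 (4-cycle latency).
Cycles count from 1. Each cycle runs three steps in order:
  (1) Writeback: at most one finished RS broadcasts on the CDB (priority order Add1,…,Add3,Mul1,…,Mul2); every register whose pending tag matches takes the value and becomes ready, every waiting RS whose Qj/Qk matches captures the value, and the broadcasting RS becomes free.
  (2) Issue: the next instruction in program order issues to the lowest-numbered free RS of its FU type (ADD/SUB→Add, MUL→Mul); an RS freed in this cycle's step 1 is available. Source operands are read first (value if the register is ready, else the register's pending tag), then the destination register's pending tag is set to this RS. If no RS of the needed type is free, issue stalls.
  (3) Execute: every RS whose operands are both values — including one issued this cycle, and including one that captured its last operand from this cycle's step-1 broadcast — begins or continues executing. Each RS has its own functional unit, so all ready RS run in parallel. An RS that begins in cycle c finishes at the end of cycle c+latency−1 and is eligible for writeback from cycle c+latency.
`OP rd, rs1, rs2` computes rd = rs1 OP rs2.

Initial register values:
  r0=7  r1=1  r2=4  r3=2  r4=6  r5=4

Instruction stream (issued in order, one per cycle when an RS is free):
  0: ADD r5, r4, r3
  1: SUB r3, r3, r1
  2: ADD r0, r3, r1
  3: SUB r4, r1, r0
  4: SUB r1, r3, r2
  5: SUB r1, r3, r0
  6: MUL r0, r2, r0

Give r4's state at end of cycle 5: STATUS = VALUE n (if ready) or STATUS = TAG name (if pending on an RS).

cycle 1: issue ADD r5<-Add1 // r0:7,r1:1,r2:4,r3:2,r4:6,r5:Add1
cycle 2: issue SUB r3<-Add2 // r0:7,r1:1,r2:4,r3:Add2,r4:6,r5:Add1
cycle 3: CDB Add1=8; issue ADD r0<-Add1 // r0:Add1,r1:1,r2:4,r3:Add2,r4:6,r5:8
cycle 4: CDB Add2=1; issue SUB r4<-Add2 // r0:Add1,r1:1,r2:4,r3:1,r4:Add2,r5:8
cycle 5: issue SUB r1<-Add3 // r0:Add1,r1:Add3,r2:4,r3:1,r4:Add2,r5:8

STATUS = TAG Add2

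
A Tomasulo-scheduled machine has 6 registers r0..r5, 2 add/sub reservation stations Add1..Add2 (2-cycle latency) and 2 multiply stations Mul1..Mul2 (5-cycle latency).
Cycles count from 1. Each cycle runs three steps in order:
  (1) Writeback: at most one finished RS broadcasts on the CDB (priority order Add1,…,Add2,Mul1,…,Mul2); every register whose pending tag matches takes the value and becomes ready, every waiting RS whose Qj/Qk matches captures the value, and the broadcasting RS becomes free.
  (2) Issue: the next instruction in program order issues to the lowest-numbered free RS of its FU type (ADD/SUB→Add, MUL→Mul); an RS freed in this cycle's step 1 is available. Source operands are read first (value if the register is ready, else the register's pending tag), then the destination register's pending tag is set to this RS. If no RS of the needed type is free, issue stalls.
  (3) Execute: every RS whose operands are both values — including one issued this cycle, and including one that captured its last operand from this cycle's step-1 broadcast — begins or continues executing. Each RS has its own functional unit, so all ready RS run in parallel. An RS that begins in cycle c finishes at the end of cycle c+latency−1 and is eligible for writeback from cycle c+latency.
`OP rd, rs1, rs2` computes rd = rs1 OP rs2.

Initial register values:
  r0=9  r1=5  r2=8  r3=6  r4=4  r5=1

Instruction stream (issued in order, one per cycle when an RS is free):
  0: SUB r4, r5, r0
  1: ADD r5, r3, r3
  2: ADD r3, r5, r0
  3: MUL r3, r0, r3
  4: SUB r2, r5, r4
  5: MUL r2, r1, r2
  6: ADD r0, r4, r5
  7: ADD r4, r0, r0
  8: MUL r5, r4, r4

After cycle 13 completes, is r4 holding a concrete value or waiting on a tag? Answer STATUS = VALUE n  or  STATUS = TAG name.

STATUS = VALUE 8

  c1: issue SUB r4<-Add1  regs: r0:9,r1:5,r2:8,r3:6,r4:Add1,r5:1
  c2: issue ADD r5<-Add2  regs: r0:9,r1:5,r2:8,r3:6,r4:Add1,r5:Add2
  c3: CDB Add1=-8; issue ADD r3<-Add1  regs: r0:9,r1:5,r2:8,r3:Add1,r4:-8,r5:Add2
  c4: CDB Add2=12; issue MUL r3<-Mul1  regs: r0:9,r1:5,r2:8,r3:Mul1,r4:-8,r5:12
  c5: issue SUB r2<-Add2  regs: r0:9,r1:5,r2:Add2,r3:Mul1,r4:-8,r5:12
  c6: CDB Add1=21; issue MUL r2<-Mul2  regs: r0:9,r1:5,r2:Mul2,r3:Mul1,r4:-8,r5:12
  c7: CDB Add2=20; issue ADD r0<-Add1  regs: r0:Add1,r1:5,r2:Mul2,r3:Mul1,r4:-8,r5:12
  c8: issue ADD r4<-Add2  regs: r0:Add1,r1:5,r2:Mul2,r3:Mul1,r4:Add2,r5:12
  c9: CDB Add1=4; stall  regs: r0:4,r1:5,r2:Mul2,r3:Mul1,r4:Add2,r5:12
  c10: stall  regs: r0:4,r1:5,r2:Mul2,r3:Mul1,r4:Add2,r5:12
  c11: CDB Add2=8; stall  regs: r0:4,r1:5,r2:Mul2,r3:Mul1,r4:8,r5:12
  c12: CDB Mul1=189; issue MUL r5<-Mul1  regs: r0:4,r1:5,r2:Mul2,r3:189,r4:8,r5:Mul1
  c13: CDB Mul2=100  regs: r0:4,r1:5,r2:100,r3:189,r4:8,r5:Mul1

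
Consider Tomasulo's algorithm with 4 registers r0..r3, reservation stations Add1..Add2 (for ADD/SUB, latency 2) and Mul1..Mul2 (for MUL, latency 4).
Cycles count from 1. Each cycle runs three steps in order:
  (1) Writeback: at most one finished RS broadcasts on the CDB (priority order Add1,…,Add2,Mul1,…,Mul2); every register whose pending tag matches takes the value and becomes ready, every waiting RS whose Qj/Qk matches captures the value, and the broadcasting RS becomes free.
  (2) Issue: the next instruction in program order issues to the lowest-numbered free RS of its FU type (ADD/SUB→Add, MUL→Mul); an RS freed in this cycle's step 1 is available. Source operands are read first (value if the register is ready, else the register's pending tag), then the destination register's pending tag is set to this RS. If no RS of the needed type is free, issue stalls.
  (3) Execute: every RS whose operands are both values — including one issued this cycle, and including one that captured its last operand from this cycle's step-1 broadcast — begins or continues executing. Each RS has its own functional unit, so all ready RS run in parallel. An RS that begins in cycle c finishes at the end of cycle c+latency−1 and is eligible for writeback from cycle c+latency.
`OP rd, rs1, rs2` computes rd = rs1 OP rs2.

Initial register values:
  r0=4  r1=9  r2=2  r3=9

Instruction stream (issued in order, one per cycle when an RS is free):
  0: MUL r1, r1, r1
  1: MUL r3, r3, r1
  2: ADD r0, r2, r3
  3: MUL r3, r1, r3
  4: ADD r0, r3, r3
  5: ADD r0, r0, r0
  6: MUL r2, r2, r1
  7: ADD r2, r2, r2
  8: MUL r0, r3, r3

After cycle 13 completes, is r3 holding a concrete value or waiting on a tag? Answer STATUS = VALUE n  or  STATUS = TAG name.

STATUS = VALUE 59049

c1: issue MUL r1<-Mul1 | r0:4,r1:Mul1,r2:2,r3:9
c2: issue MUL r3<-Mul2 | r0:4,r1:Mul1,r2:2,r3:Mul2
c3: issue ADD r0<-Add1 | r0:Add1,r1:Mul1,r2:2,r3:Mul2
c4: stall | r0:Add1,r1:Mul1,r2:2,r3:Mul2
c5: CDB Mul1=81; issue MUL r3<-Mul1 | r0:Add1,r1:81,r2:2,r3:Mul1
c6: issue ADD r0<-Add2 | r0:Add2,r1:81,r2:2,r3:Mul1
c7: stall | r0:Add2,r1:81,r2:2,r3:Mul1
c8: stall | r0:Add2,r1:81,r2:2,r3:Mul1
c9: CDB Mul2=729; stall | r0:Add2,r1:81,r2:2,r3:Mul1
c10: stall | r0:Add2,r1:81,r2:2,r3:Mul1
c11: CDB Add1=731; issue ADD r0<-Add1 | r0:Add1,r1:81,r2:2,r3:Mul1
c12: issue MUL r2<-Mul2 | r0:Add1,r1:81,r2:Mul2,r3:Mul1
c13: CDB Mul1=59049; stall | r0:Add1,r1:81,r2:Mul2,r3:59049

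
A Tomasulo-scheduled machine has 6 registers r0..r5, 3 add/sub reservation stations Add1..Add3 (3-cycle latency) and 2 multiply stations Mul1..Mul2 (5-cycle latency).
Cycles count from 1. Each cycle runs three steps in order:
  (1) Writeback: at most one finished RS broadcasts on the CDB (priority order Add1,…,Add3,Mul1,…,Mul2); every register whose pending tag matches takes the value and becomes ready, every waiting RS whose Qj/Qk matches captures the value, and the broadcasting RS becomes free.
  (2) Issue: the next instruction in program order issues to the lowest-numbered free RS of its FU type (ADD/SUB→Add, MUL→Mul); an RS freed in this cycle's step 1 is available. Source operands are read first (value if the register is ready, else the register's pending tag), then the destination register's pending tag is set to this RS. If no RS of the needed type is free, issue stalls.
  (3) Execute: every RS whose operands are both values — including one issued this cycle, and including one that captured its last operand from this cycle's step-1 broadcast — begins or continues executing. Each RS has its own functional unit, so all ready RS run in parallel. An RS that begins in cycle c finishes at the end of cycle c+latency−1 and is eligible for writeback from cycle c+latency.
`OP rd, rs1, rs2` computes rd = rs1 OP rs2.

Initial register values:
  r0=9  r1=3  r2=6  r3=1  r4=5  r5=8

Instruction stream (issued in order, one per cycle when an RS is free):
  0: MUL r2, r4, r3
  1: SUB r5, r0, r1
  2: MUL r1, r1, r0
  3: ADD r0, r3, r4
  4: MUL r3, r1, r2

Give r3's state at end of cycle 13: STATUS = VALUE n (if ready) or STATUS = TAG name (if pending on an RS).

  c1: issue MUL r2<-Mul1  regs: r0:9,r1:3,r2:Mul1,r3:1,r4:5,r5:8
  c2: issue SUB r5<-Add1  regs: r0:9,r1:3,r2:Mul1,r3:1,r4:5,r5:Add1
  c3: issue MUL r1<-Mul2  regs: r0:9,r1:Mul2,r2:Mul1,r3:1,r4:5,r5:Add1
  c4: issue ADD r0<-Add2  regs: r0:Add2,r1:Mul2,r2:Mul1,r3:1,r4:5,r5:Add1
  c5: CDB Add1=6; stall  regs: r0:Add2,r1:Mul2,r2:Mul1,r3:1,r4:5,r5:6
  c6: CDB Mul1=5; issue MUL r3<-Mul1  regs: r0:Add2,r1:Mul2,r2:5,r3:Mul1,r4:5,r5:6
  c7: CDB Add2=6  regs: r0:6,r1:Mul2,r2:5,r3:Mul1,r4:5,r5:6
  c8: CDB Mul2=27  regs: r0:6,r1:27,r2:5,r3:Mul1,r4:5,r5:6
  c9: -  regs: r0:6,r1:27,r2:5,r3:Mul1,r4:5,r5:6
  c10: -  regs: r0:6,r1:27,r2:5,r3:Mul1,r4:5,r5:6
  c11: -  regs: r0:6,r1:27,r2:5,r3:Mul1,r4:5,r5:6
  c12: -  regs: r0:6,r1:27,r2:5,r3:Mul1,r4:5,r5:6
  c13: CDB Mul1=135  regs: r0:6,r1:27,r2:5,r3:135,r4:5,r5:6

STATUS = VALUE 135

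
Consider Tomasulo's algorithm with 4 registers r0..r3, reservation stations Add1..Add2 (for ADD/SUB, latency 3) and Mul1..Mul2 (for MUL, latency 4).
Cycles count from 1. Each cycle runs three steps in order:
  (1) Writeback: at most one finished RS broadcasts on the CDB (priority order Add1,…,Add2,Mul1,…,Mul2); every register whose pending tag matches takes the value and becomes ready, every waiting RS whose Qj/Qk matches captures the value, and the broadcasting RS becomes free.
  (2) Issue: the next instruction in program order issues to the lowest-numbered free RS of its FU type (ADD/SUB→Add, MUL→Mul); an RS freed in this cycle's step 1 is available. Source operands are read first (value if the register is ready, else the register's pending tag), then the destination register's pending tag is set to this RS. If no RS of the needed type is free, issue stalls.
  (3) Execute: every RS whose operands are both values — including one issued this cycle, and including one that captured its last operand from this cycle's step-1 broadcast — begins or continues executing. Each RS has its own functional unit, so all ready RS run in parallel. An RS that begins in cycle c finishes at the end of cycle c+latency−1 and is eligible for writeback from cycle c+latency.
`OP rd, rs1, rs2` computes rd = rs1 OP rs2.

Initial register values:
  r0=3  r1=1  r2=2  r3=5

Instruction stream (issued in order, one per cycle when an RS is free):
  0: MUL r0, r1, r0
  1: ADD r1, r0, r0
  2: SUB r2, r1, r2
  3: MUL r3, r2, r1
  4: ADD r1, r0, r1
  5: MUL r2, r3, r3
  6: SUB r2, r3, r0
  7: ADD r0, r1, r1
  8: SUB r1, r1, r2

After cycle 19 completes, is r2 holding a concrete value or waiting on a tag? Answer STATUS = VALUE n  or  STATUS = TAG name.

STATUS = VALUE 21

cycle 1: issue MUL r0<-Mul1 // r0:Mul1,r1:1,r2:2,r3:5
cycle 2: issue ADD r1<-Add1 // r0:Mul1,r1:Add1,r2:2,r3:5
cycle 3: issue SUB r2<-Add2 // r0:Mul1,r1:Add1,r2:Add2,r3:5
cycle 4: issue MUL r3<-Mul2 // r0:Mul1,r1:Add1,r2:Add2,r3:Mul2
cycle 5: CDB Mul1=3; stall // r0:3,r1:Add1,r2:Add2,r3:Mul2
cycle 6: stall // r0:3,r1:Add1,r2:Add2,r3:Mul2
cycle 7: stall // r0:3,r1:Add1,r2:Add2,r3:Mul2
cycle 8: CDB Add1=6; issue ADD r1<-Add1 // r0:3,r1:Add1,r2:Add2,r3:Mul2
cycle 9: issue MUL r2<-Mul1 // r0:3,r1:Add1,r2:Mul1,r3:Mul2
cycle 10: stall // r0:3,r1:Add1,r2:Mul1,r3:Mul2
cycle 11: CDB Add1=9; issue SUB r2<-Add1 // r0:3,r1:9,r2:Add1,r3:Mul2
cycle 12: CDB Add2=4; issue ADD r0<-Add2 // r0:Add2,r1:9,r2:Add1,r3:Mul2
cycle 13: stall // r0:Add2,r1:9,r2:Add1,r3:Mul2
cycle 14: stall // r0:Add2,r1:9,r2:Add1,r3:Mul2
cycle 15: CDB Add2=18; issue SUB r1<-Add2 // r0:18,r1:Add2,r2:Add1,r3:Mul2
cycle 16: CDB Mul2=24 // r0:18,r1:Add2,r2:Add1,r3:24
cycle 17: - // r0:18,r1:Add2,r2:Add1,r3:24
cycle 18: - // r0:18,r1:Add2,r2:Add1,r3:24
cycle 19: CDB Add1=21 // r0:18,r1:Add2,r2:21,r3:24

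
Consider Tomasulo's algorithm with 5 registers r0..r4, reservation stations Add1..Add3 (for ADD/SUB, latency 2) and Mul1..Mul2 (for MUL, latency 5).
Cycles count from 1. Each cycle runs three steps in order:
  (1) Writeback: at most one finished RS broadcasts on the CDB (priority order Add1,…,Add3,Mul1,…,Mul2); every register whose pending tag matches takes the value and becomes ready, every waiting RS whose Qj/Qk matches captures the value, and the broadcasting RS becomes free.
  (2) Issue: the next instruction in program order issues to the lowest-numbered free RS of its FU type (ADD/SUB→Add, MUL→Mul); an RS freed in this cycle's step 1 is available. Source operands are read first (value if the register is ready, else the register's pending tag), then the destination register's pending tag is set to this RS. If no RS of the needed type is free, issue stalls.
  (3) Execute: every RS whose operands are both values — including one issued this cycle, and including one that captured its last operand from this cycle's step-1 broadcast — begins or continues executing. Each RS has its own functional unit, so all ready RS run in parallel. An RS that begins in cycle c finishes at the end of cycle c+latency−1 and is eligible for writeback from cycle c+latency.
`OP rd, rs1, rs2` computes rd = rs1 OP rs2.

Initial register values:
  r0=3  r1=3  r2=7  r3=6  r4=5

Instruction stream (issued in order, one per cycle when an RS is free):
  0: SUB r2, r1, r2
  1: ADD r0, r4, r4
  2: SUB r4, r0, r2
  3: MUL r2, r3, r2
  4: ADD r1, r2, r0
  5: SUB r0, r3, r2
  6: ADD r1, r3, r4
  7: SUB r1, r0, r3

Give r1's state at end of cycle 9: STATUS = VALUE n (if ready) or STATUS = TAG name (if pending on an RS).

STATUS = TAG Add3

cycle 1: issue SUB r2<-Add1 // r0:3,r1:3,r2:Add1,r3:6,r4:5
cycle 2: issue ADD r0<-Add2 // r0:Add2,r1:3,r2:Add1,r3:6,r4:5
cycle 3: CDB Add1=-4; issue SUB r4<-Add1 // r0:Add2,r1:3,r2:-4,r3:6,r4:Add1
cycle 4: CDB Add2=10; issue MUL r2<-Mul1 // r0:10,r1:3,r2:Mul1,r3:6,r4:Add1
cycle 5: issue ADD r1<-Add2 // r0:10,r1:Add2,r2:Mul1,r3:6,r4:Add1
cycle 6: CDB Add1=14; issue SUB r0<-Add1 // r0:Add1,r1:Add2,r2:Mul1,r3:6,r4:14
cycle 7: issue ADD r1<-Add3 // r0:Add1,r1:Add3,r2:Mul1,r3:6,r4:14
cycle 8: stall // r0:Add1,r1:Add3,r2:Mul1,r3:6,r4:14
cycle 9: CDB Add3=20; issue SUB r1<-Add3 // r0:Add1,r1:Add3,r2:Mul1,r3:6,r4:14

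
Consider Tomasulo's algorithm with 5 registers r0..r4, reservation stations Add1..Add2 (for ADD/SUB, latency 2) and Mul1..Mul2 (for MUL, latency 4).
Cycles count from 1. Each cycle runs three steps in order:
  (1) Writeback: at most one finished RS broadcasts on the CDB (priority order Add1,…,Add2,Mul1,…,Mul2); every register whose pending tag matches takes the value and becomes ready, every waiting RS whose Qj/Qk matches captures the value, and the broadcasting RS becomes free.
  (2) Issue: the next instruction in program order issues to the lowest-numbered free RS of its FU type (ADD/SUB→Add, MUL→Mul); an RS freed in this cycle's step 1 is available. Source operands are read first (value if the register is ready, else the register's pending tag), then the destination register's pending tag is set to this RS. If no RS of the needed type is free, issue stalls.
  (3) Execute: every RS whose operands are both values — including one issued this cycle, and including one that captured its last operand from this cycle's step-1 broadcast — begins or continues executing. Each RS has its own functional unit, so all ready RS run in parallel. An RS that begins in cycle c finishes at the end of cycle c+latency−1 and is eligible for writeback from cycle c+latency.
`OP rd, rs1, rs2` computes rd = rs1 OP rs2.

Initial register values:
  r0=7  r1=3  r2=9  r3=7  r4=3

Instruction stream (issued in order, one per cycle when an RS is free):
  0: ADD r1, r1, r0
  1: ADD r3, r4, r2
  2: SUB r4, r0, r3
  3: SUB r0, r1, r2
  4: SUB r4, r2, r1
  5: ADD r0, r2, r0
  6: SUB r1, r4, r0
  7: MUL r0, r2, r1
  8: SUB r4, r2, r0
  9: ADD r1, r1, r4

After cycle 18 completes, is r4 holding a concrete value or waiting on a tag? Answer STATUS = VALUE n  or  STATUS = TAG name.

c1: issue ADD r1<-Add1 | r0:7,r1:Add1,r2:9,r3:7,r4:3
c2: issue ADD r3<-Add2 | r0:7,r1:Add1,r2:9,r3:Add2,r4:3
c3: CDB Add1=10; issue SUB r4<-Add1 | r0:7,r1:10,r2:9,r3:Add2,r4:Add1
c4: CDB Add2=12; issue SUB r0<-Add2 | r0:Add2,r1:10,r2:9,r3:12,r4:Add1
c5: stall | r0:Add2,r1:10,r2:9,r3:12,r4:Add1
c6: CDB Add1=-5; issue SUB r4<-Add1 | r0:Add2,r1:10,r2:9,r3:12,r4:Add1
c7: CDB Add2=1; issue ADD r0<-Add2 | r0:Add2,r1:10,r2:9,r3:12,r4:Add1
c8: CDB Add1=-1; issue SUB r1<-Add1 | r0:Add2,r1:Add1,r2:9,r3:12,r4:-1
c9: CDB Add2=10; issue MUL r0<-Mul1 | r0:Mul1,r1:Add1,r2:9,r3:12,r4:-1
c10: issue SUB r4<-Add2 | r0:Mul1,r1:Add1,r2:9,r3:12,r4:Add2
c11: CDB Add1=-11; issue ADD r1<-Add1 | r0:Mul1,r1:Add1,r2:9,r3:12,r4:Add2
c12: - | r0:Mul1,r1:Add1,r2:9,r3:12,r4:Add2
c13: - | r0:Mul1,r1:Add1,r2:9,r3:12,r4:Add2
c14: - | r0:Mul1,r1:Add1,r2:9,r3:12,r4:Add2
c15: CDB Mul1=-99 | r0:-99,r1:Add1,r2:9,r3:12,r4:Add2
c16: - | r0:-99,r1:Add1,r2:9,r3:12,r4:Add2
c17: CDB Add2=108 | r0:-99,r1:Add1,r2:9,r3:12,r4:108
c18: - | r0:-99,r1:Add1,r2:9,r3:12,r4:108

STATUS = VALUE 108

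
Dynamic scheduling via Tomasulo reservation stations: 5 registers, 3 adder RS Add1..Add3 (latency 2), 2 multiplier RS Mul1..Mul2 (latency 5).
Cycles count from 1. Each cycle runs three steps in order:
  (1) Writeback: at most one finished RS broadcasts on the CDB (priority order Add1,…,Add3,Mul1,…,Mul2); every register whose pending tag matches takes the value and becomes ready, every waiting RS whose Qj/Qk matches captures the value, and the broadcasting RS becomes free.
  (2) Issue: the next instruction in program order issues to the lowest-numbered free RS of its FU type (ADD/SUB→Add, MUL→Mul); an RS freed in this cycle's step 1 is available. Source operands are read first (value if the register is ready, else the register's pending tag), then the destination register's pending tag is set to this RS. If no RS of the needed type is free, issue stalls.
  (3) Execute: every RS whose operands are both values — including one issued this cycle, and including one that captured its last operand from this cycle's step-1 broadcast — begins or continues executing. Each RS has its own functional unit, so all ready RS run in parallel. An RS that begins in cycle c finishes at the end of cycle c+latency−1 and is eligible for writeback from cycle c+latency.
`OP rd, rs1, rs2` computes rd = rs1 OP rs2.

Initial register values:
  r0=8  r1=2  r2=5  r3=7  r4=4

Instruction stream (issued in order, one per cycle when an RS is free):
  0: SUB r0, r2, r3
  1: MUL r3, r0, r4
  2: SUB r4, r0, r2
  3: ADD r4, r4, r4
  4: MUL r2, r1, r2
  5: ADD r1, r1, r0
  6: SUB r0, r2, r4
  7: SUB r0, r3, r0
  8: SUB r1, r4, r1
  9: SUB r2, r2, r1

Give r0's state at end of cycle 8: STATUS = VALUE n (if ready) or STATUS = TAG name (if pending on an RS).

  c1: issue SUB r0<-Add1  regs: r0:Add1,r1:2,r2:5,r3:7,r4:4
  c2: issue MUL r3<-Mul1  regs: r0:Add1,r1:2,r2:5,r3:Mul1,r4:4
  c3: CDB Add1=-2; issue SUB r4<-Add1  regs: r0:-2,r1:2,r2:5,r3:Mul1,r4:Add1
  c4: issue ADD r4<-Add2  regs: r0:-2,r1:2,r2:5,r3:Mul1,r4:Add2
  c5: CDB Add1=-7; issue MUL r2<-Mul2  regs: r0:-2,r1:2,r2:Mul2,r3:Mul1,r4:Add2
  c6: issue ADD r1<-Add1  regs: r0:-2,r1:Add1,r2:Mul2,r3:Mul1,r4:Add2
  c7: CDB Add2=-14; issue SUB r0<-Add2  regs: r0:Add2,r1:Add1,r2:Mul2,r3:Mul1,r4:-14
  c8: CDB Add1=0; issue SUB r0<-Add1  regs: r0:Add1,r1:0,r2:Mul2,r3:Mul1,r4:-14

STATUS = TAG Add1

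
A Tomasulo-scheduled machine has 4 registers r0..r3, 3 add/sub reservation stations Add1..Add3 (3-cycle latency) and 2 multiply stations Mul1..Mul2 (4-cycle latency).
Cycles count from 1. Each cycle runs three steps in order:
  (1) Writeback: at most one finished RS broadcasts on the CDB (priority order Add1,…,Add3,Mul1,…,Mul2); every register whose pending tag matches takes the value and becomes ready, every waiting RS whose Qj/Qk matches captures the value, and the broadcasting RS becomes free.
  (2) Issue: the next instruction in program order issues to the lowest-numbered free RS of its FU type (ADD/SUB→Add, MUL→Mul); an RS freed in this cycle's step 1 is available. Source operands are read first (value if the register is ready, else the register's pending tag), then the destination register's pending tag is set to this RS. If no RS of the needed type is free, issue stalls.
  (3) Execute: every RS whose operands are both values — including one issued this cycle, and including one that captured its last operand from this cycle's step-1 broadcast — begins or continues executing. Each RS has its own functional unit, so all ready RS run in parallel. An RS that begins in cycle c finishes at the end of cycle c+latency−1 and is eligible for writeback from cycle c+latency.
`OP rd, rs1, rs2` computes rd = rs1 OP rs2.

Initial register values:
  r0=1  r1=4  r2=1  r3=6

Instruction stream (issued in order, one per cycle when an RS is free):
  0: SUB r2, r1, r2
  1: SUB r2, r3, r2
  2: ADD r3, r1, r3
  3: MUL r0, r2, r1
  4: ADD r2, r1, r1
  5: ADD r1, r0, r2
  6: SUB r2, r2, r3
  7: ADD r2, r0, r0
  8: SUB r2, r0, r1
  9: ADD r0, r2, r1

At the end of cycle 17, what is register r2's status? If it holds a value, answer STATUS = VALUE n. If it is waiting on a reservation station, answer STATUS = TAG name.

STATUS = TAG Add2

  c1: issue SUB r2<-Add1  regs: r0:1,r1:4,r2:Add1,r3:6
  c2: issue SUB r2<-Add2  regs: r0:1,r1:4,r2:Add2,r3:6
  c3: issue ADD r3<-Add3  regs: r0:1,r1:4,r2:Add2,r3:Add3
  c4: CDB Add1=3; issue MUL r0<-Mul1  regs: r0:Mul1,r1:4,r2:Add2,r3:Add3
  c5: issue ADD r2<-Add1  regs: r0:Mul1,r1:4,r2:Add1,r3:Add3
  c6: CDB Add3=10; issue ADD r1<-Add3  regs: r0:Mul1,r1:Add3,r2:Add1,r3:10
  c7: CDB Add2=3; issue SUB r2<-Add2  regs: r0:Mul1,r1:Add3,r2:Add2,r3:10
  c8: CDB Add1=8; issue ADD r2<-Add1  regs: r0:Mul1,r1:Add3,r2:Add1,r3:10
  c9: stall  regs: r0:Mul1,r1:Add3,r2:Add1,r3:10
  c10: stall  regs: r0:Mul1,r1:Add3,r2:Add1,r3:10
  c11: CDB Add2=-2; issue SUB r2<-Add2  regs: r0:Mul1,r1:Add3,r2:Add2,r3:10
  c12: CDB Mul1=12; stall  regs: r0:12,r1:Add3,r2:Add2,r3:10
  c13: stall  regs: r0:12,r1:Add3,r2:Add2,r3:10
  c14: stall  regs: r0:12,r1:Add3,r2:Add2,r3:10
  c15: CDB Add1=24; issue ADD r0<-Add1  regs: r0:Add1,r1:Add3,r2:Add2,r3:10
  c16: CDB Add3=20  regs: r0:Add1,r1:20,r2:Add2,r3:10
  c17: -  regs: r0:Add1,r1:20,r2:Add2,r3:10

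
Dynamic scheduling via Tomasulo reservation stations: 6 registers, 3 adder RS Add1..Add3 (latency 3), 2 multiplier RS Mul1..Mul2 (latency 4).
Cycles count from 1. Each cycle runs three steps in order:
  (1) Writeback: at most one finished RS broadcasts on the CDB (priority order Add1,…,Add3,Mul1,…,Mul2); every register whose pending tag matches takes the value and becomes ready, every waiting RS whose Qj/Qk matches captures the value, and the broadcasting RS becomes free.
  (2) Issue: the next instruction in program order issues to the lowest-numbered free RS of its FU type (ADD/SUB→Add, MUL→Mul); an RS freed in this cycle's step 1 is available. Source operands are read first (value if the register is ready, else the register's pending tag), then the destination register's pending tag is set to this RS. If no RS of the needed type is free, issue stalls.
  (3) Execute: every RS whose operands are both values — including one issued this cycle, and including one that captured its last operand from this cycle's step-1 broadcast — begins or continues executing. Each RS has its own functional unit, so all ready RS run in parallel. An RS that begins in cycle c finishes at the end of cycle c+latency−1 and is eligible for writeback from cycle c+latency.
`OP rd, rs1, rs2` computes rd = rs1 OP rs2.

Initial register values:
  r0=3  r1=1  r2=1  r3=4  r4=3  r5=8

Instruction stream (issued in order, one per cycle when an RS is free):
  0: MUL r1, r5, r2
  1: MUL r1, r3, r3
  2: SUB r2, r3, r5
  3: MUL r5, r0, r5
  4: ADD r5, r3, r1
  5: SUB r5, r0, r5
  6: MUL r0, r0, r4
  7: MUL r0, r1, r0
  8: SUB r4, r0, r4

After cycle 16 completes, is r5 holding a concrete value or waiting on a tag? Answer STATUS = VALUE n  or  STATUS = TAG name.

cycle 1: issue MUL r1<-Mul1 // r0:3,r1:Mul1,r2:1,r3:4,r4:3,r5:8
cycle 2: issue MUL r1<-Mul2 // r0:3,r1:Mul2,r2:1,r3:4,r4:3,r5:8
cycle 3: issue SUB r2<-Add1 // r0:3,r1:Mul2,r2:Add1,r3:4,r4:3,r5:8
cycle 4: stall // r0:3,r1:Mul2,r2:Add1,r3:4,r4:3,r5:8
cycle 5: CDB Mul1=8; issue MUL r5<-Mul1 // r0:3,r1:Mul2,r2:Add1,r3:4,r4:3,r5:Mul1
cycle 6: CDB Add1=-4; issue ADD r5<-Add1 // r0:3,r1:Mul2,r2:-4,r3:4,r4:3,r5:Add1
cycle 7: CDB Mul2=16; issue SUB r5<-Add2 // r0:3,r1:16,r2:-4,r3:4,r4:3,r5:Add2
cycle 8: issue MUL r0<-Mul2 // r0:Mul2,r1:16,r2:-4,r3:4,r4:3,r5:Add2
cycle 9: CDB Mul1=24; issue MUL r0<-Mul1 // r0:Mul1,r1:16,r2:-4,r3:4,r4:3,r5:Add2
cycle 10: CDB Add1=20; issue SUB r4<-Add1 // r0:Mul1,r1:16,r2:-4,r3:4,r4:Add1,r5:Add2
cycle 11: - // r0:Mul1,r1:16,r2:-4,r3:4,r4:Add1,r5:Add2
cycle 12: CDB Mul2=9 // r0:Mul1,r1:16,r2:-4,r3:4,r4:Add1,r5:Add2
cycle 13: CDB Add2=-17 // r0:Mul1,r1:16,r2:-4,r3:4,r4:Add1,r5:-17
cycle 14: - // r0:Mul1,r1:16,r2:-4,r3:4,r4:Add1,r5:-17
cycle 15: - // r0:Mul1,r1:16,r2:-4,r3:4,r4:Add1,r5:-17
cycle 16: CDB Mul1=144 // r0:144,r1:16,r2:-4,r3:4,r4:Add1,r5:-17

STATUS = VALUE -17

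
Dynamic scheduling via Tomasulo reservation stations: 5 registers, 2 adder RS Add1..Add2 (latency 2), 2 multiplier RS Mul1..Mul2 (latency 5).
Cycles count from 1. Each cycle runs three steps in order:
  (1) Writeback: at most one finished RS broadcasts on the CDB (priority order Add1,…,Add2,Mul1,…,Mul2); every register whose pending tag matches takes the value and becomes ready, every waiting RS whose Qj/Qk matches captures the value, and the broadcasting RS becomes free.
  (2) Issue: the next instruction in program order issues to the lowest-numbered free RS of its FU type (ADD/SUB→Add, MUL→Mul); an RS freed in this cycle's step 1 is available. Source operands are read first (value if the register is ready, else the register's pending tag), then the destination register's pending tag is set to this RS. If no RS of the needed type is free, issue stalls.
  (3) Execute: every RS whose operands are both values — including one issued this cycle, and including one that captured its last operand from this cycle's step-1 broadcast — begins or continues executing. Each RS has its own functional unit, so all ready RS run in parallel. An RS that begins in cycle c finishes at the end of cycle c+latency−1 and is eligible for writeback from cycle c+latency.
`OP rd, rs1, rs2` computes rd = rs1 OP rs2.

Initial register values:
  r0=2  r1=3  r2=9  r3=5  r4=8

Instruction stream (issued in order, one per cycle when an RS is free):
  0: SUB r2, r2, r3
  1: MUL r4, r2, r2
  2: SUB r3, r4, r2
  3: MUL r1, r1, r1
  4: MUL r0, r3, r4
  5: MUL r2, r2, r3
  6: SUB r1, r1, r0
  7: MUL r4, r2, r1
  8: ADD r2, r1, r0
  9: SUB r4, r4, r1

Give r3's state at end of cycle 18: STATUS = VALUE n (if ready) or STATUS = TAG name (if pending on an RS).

  c1: issue SUB r2<-Add1  regs: r0:2,r1:3,r2:Add1,r3:5,r4:8
  c2: issue MUL r4<-Mul1  regs: r0:2,r1:3,r2:Add1,r3:5,r4:Mul1
  c3: CDB Add1=4; issue SUB r3<-Add1  regs: r0:2,r1:3,r2:4,r3:Add1,r4:Mul1
  c4: issue MUL r1<-Mul2  regs: r0:2,r1:Mul2,r2:4,r3:Add1,r4:Mul1
  c5: stall  regs: r0:2,r1:Mul2,r2:4,r3:Add1,r4:Mul1
  c6: stall  regs: r0:2,r1:Mul2,r2:4,r3:Add1,r4:Mul1
  c7: stall  regs: r0:2,r1:Mul2,r2:4,r3:Add1,r4:Mul1
  c8: CDB Mul1=16; issue MUL r0<-Mul1  regs: r0:Mul1,r1:Mul2,r2:4,r3:Add1,r4:16
  c9: CDB Mul2=9; issue MUL r2<-Mul2  regs: r0:Mul1,r1:9,r2:Mul2,r3:Add1,r4:16
  c10: CDB Add1=12; issue SUB r1<-Add1  regs: r0:Mul1,r1:Add1,r2:Mul2,r3:12,r4:16
  c11: stall  regs: r0:Mul1,r1:Add1,r2:Mul2,r3:12,r4:16
  c12: stall  regs: r0:Mul1,r1:Add1,r2:Mul2,r3:12,r4:16
  c13: stall  regs: r0:Mul1,r1:Add1,r2:Mul2,r3:12,r4:16
  c14: stall  regs: r0:Mul1,r1:Add1,r2:Mul2,r3:12,r4:16
  c15: CDB Mul1=192; issue MUL r4<-Mul1  regs: r0:192,r1:Add1,r2:Mul2,r3:12,r4:Mul1
  c16: CDB Mul2=48; issue ADD r2<-Add2  regs: r0:192,r1:Add1,r2:Add2,r3:12,r4:Mul1
  c17: CDB Add1=-183; issue SUB r4<-Add1  regs: r0:192,r1:-183,r2:Add2,r3:12,r4:Add1
  c18: -  regs: r0:192,r1:-183,r2:Add2,r3:12,r4:Add1

STATUS = VALUE 12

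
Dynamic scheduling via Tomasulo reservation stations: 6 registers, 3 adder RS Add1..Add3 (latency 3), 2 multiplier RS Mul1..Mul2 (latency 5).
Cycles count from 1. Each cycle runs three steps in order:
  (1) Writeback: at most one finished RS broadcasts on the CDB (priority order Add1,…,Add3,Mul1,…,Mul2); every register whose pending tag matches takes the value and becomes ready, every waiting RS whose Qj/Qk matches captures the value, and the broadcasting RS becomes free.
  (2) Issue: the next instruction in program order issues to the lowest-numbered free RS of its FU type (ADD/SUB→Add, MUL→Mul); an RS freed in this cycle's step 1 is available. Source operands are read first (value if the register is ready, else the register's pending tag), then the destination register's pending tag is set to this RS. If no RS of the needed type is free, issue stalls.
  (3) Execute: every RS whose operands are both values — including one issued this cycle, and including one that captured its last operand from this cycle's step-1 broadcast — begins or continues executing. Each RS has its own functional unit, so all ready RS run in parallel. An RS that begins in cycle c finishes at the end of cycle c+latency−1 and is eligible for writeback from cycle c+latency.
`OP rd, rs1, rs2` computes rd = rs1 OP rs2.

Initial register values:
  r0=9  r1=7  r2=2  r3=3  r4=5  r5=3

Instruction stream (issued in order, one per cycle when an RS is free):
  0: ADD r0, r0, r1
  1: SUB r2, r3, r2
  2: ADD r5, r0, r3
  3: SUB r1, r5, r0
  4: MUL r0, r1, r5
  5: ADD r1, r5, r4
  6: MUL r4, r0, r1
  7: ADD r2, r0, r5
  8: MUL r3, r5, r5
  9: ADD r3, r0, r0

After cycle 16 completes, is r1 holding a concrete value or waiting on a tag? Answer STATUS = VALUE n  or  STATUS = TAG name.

  c1: issue ADD r0<-Add1  regs: r0:Add1,r1:7,r2:2,r3:3,r4:5,r5:3
  c2: issue SUB r2<-Add2  regs: r0:Add1,r1:7,r2:Add2,r3:3,r4:5,r5:3
  c3: issue ADD r5<-Add3  regs: r0:Add1,r1:7,r2:Add2,r3:3,r4:5,r5:Add3
  c4: CDB Add1=16; issue SUB r1<-Add1  regs: r0:16,r1:Add1,r2:Add2,r3:3,r4:5,r5:Add3
  c5: CDB Add2=1; issue MUL r0<-Mul1  regs: r0:Mul1,r1:Add1,r2:1,r3:3,r4:5,r5:Add3
  c6: issue ADD r1<-Add2  regs: r0:Mul1,r1:Add2,r2:1,r3:3,r4:5,r5:Add3
  c7: CDB Add3=19; issue MUL r4<-Mul2  regs: r0:Mul1,r1:Add2,r2:1,r3:3,r4:Mul2,r5:19
  c8: issue ADD r2<-Add3  regs: r0:Mul1,r1:Add2,r2:Add3,r3:3,r4:Mul2,r5:19
  c9: stall  regs: r0:Mul1,r1:Add2,r2:Add3,r3:3,r4:Mul2,r5:19
  c10: CDB Add1=3; stall  regs: r0:Mul1,r1:Add2,r2:Add3,r3:3,r4:Mul2,r5:19
  c11: CDB Add2=24; stall  regs: r0:Mul1,r1:24,r2:Add3,r3:3,r4:Mul2,r5:19
  c12: stall  regs: r0:Mul1,r1:24,r2:Add3,r3:3,r4:Mul2,r5:19
  c13: stall  regs: r0:Mul1,r1:24,r2:Add3,r3:3,r4:Mul2,r5:19
  c14: stall  regs: r0:Mul1,r1:24,r2:Add3,r3:3,r4:Mul2,r5:19
  c15: CDB Mul1=57; issue MUL r3<-Mul1  regs: r0:57,r1:24,r2:Add3,r3:Mul1,r4:Mul2,r5:19
  c16: issue ADD r3<-Add1  regs: r0:57,r1:24,r2:Add3,r3:Add1,r4:Mul2,r5:19

STATUS = VALUE 24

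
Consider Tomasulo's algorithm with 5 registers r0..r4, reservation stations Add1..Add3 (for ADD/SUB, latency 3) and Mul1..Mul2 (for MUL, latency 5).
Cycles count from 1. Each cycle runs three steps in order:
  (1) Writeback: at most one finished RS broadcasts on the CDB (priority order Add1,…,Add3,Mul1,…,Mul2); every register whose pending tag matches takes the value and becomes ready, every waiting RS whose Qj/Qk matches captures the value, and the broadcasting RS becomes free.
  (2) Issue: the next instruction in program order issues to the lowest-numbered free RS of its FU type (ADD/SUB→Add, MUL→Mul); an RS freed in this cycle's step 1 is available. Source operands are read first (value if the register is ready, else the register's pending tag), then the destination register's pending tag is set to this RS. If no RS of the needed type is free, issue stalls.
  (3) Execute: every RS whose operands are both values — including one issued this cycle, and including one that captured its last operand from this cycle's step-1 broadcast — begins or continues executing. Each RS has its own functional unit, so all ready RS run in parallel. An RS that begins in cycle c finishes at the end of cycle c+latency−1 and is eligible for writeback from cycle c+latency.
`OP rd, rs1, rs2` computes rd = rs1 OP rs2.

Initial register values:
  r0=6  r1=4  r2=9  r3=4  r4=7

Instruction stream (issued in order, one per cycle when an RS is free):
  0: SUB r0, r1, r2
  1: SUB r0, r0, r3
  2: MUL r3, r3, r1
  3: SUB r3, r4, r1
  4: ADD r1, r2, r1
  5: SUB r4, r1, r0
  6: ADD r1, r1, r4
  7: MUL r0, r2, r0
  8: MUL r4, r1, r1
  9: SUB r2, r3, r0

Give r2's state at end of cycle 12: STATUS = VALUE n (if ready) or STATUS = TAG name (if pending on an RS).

cycle 1: issue SUB r0<-Add1 // r0:Add1,r1:4,r2:9,r3:4,r4:7
cycle 2: issue SUB r0<-Add2 // r0:Add2,r1:4,r2:9,r3:4,r4:7
cycle 3: issue MUL r3<-Mul1 // r0:Add2,r1:4,r2:9,r3:Mul1,r4:7
cycle 4: CDB Add1=-5; issue SUB r3<-Add1 // r0:Add2,r1:4,r2:9,r3:Add1,r4:7
cycle 5: issue ADD r1<-Add3 // r0:Add2,r1:Add3,r2:9,r3:Add1,r4:7
cycle 6: stall // r0:Add2,r1:Add3,r2:9,r3:Add1,r4:7
cycle 7: CDB Add1=3; issue SUB r4<-Add1 // r0:Add2,r1:Add3,r2:9,r3:3,r4:Add1
cycle 8: CDB Add2=-9; issue ADD r1<-Add2 // r0:-9,r1:Add2,r2:9,r3:3,r4:Add1
cycle 9: CDB Add3=13; issue MUL r0<-Mul2 // r0:Mul2,r1:Add2,r2:9,r3:3,r4:Add1
cycle 10: CDB Mul1=16; issue MUL r4<-Mul1 // r0:Mul2,r1:Add2,r2:9,r3:3,r4:Mul1
cycle 11: issue SUB r2<-Add3 // r0:Mul2,r1:Add2,r2:Add3,r3:3,r4:Mul1
cycle 12: CDB Add1=22 // r0:Mul2,r1:Add2,r2:Add3,r3:3,r4:Mul1

STATUS = TAG Add3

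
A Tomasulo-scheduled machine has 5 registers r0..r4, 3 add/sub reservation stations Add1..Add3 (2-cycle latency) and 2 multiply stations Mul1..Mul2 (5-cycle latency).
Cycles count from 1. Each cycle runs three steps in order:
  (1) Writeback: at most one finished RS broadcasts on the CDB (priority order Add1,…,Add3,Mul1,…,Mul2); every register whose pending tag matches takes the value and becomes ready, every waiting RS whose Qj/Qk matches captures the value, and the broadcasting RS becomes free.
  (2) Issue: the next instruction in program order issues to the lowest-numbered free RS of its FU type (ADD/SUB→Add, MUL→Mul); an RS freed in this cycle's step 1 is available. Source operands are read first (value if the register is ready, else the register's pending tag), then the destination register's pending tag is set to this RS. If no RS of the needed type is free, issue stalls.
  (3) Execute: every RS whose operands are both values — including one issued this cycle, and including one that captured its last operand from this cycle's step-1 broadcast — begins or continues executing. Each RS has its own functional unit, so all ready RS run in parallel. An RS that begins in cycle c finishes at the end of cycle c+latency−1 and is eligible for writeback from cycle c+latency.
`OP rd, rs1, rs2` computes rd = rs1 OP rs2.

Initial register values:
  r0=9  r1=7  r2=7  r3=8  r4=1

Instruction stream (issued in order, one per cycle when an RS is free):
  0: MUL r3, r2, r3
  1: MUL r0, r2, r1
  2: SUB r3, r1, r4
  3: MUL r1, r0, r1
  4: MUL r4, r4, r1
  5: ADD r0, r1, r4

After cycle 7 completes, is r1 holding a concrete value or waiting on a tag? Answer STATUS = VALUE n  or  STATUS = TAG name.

c1: issue MUL r3<-Mul1 | r0:9,r1:7,r2:7,r3:Mul1,r4:1
c2: issue MUL r0<-Mul2 | r0:Mul2,r1:7,r2:7,r3:Mul1,r4:1
c3: issue SUB r3<-Add1 | r0:Mul2,r1:7,r2:7,r3:Add1,r4:1
c4: stall | r0:Mul2,r1:7,r2:7,r3:Add1,r4:1
c5: CDB Add1=6; stall | r0:Mul2,r1:7,r2:7,r3:6,r4:1
c6: CDB Mul1=56; issue MUL r1<-Mul1 | r0:Mul2,r1:Mul1,r2:7,r3:6,r4:1
c7: CDB Mul2=49; issue MUL r4<-Mul2 | r0:49,r1:Mul1,r2:7,r3:6,r4:Mul2

STATUS = TAG Mul1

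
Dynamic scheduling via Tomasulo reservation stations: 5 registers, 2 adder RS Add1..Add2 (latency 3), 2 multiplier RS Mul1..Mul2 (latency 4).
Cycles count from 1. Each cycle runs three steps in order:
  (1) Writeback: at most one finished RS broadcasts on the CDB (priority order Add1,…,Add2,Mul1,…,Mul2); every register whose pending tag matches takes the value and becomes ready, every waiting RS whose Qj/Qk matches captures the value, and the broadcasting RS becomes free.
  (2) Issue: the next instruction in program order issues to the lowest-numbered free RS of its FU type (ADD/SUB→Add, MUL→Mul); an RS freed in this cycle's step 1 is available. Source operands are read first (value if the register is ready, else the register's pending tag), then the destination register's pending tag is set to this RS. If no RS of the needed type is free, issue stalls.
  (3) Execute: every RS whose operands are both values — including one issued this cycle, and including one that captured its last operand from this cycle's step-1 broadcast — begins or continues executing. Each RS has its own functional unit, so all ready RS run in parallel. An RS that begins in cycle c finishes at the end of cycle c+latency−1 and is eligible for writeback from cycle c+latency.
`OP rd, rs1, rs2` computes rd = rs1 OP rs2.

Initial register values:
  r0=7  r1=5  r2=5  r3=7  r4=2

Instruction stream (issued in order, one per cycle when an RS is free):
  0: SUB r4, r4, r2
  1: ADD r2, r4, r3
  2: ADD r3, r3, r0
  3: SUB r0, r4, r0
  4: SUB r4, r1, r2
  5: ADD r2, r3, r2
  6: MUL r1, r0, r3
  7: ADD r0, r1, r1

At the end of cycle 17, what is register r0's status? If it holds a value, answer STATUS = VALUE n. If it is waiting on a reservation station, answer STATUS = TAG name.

cycle 1: issue SUB r4<-Add1 // r0:7,r1:5,r2:5,r3:7,r4:Add1
cycle 2: issue ADD r2<-Add2 // r0:7,r1:5,r2:Add2,r3:7,r4:Add1
cycle 3: stall // r0:7,r1:5,r2:Add2,r3:7,r4:Add1
cycle 4: CDB Add1=-3; issue ADD r3<-Add1 // r0:7,r1:5,r2:Add2,r3:Add1,r4:-3
cycle 5: stall // r0:7,r1:5,r2:Add2,r3:Add1,r4:-3
cycle 6: stall // r0:7,r1:5,r2:Add2,r3:Add1,r4:-3
cycle 7: CDB Add1=14; issue SUB r0<-Add1 // r0:Add1,r1:5,r2:Add2,r3:14,r4:-3
cycle 8: CDB Add2=4; issue SUB r4<-Add2 // r0:Add1,r1:5,r2:4,r3:14,r4:Add2
cycle 9: stall // r0:Add1,r1:5,r2:4,r3:14,r4:Add2
cycle 10: CDB Add1=-10; issue ADD r2<-Add1 // r0:-10,r1:5,r2:Add1,r3:14,r4:Add2
cycle 11: CDB Add2=1; issue MUL r1<-Mul1 // r0:-10,r1:Mul1,r2:Add1,r3:14,r4:1
cycle 12: issue ADD r0<-Add2 // r0:Add2,r1:Mul1,r2:Add1,r3:14,r4:1
cycle 13: CDB Add1=18 // r0:Add2,r1:Mul1,r2:18,r3:14,r4:1
cycle 14: - // r0:Add2,r1:Mul1,r2:18,r3:14,r4:1
cycle 15: CDB Mul1=-140 // r0:Add2,r1:-140,r2:18,r3:14,r4:1
cycle 16: - // r0:Add2,r1:-140,r2:18,r3:14,r4:1
cycle 17: - // r0:Add2,r1:-140,r2:18,r3:14,r4:1

STATUS = TAG Add2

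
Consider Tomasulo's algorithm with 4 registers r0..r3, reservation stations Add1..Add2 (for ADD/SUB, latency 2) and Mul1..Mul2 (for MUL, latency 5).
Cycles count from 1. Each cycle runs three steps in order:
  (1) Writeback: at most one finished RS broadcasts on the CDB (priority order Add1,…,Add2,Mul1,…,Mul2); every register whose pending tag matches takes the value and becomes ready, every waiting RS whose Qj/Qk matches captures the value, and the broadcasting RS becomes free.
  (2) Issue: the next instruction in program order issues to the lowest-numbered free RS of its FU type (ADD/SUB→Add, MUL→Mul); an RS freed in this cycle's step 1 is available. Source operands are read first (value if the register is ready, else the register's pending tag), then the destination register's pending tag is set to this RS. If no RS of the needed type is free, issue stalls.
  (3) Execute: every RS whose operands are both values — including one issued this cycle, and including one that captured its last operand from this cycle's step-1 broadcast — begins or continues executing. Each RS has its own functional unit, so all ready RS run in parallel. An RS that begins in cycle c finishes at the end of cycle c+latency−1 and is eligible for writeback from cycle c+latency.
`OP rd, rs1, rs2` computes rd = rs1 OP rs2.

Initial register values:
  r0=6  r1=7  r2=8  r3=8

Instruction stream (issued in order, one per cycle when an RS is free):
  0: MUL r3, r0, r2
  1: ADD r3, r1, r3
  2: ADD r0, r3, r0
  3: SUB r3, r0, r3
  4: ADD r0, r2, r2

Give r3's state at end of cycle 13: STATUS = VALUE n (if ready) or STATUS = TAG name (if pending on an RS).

STATUS = VALUE 6

  c1: issue MUL r3<-Mul1  regs: r0:6,r1:7,r2:8,r3:Mul1
  c2: issue ADD r3<-Add1  regs: r0:6,r1:7,r2:8,r3:Add1
  c3: issue ADD r0<-Add2  regs: r0:Add2,r1:7,r2:8,r3:Add1
  c4: stall  regs: r0:Add2,r1:7,r2:8,r3:Add1
  c5: stall  regs: r0:Add2,r1:7,r2:8,r3:Add1
  c6: CDB Mul1=48; stall  regs: r0:Add2,r1:7,r2:8,r3:Add1
  c7: stall  regs: r0:Add2,r1:7,r2:8,r3:Add1
  c8: CDB Add1=55; issue SUB r3<-Add1  regs: r0:Add2,r1:7,r2:8,r3:Add1
  c9: stall  regs: r0:Add2,r1:7,r2:8,r3:Add1
  c10: CDB Add2=61; issue ADD r0<-Add2  regs: r0:Add2,r1:7,r2:8,r3:Add1
  c11: -  regs: r0:Add2,r1:7,r2:8,r3:Add1
  c12: CDB Add1=6  regs: r0:Add2,r1:7,r2:8,r3:6
  c13: CDB Add2=16  regs: r0:16,r1:7,r2:8,r3:6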